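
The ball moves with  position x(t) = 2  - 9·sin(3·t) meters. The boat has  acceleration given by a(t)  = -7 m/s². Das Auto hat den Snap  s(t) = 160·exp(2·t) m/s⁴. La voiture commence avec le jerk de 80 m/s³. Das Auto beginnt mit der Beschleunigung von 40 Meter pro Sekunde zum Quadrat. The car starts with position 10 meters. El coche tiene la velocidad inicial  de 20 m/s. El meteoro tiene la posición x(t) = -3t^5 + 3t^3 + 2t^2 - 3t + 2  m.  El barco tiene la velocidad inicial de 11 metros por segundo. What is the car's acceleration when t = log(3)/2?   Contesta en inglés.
To solve this, we need to take 2 integrals of our snap equation s(t) = 160·exp(2·t). Finding the integral of s(t) and using j(0) = 80: j(t) = 80·exp(2·t). Finding the integral of j(t) and using a(0) = 40: a(t) = 40·exp(2·t). We have acceleration a(t) = 40·exp(2·t). Substituting t = log(3)/2: a(log(3)/2) = 120.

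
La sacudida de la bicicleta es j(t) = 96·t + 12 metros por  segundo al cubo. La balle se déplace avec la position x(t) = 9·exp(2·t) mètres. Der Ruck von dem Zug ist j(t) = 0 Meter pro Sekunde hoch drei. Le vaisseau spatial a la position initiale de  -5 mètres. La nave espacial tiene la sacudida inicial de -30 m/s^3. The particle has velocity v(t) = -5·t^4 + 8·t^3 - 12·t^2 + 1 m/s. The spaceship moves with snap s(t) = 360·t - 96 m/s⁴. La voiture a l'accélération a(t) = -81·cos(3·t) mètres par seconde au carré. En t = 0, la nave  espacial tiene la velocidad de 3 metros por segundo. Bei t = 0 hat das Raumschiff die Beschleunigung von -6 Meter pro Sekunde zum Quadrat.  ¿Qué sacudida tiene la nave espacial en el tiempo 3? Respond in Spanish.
Debemos encontrar la integral de nuestra ecuación del snap s(t) = 360·t - 96 1 vez. Tomando ∫s(t)dt y aplicando j(0) = -30, encontramos j(t) = 180·t^2 - 96·t - 30. De la ecuación de la sacudida j(t) = 180·t^2 - 96·t - 30, sustituimos t = 3 para obtener j = 1302.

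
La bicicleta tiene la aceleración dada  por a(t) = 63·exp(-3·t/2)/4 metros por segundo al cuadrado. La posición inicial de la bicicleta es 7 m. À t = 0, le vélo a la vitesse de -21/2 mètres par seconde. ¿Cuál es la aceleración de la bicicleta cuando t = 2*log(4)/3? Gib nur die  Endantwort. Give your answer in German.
Bei t = 2*log(4)/3, a = 63/16.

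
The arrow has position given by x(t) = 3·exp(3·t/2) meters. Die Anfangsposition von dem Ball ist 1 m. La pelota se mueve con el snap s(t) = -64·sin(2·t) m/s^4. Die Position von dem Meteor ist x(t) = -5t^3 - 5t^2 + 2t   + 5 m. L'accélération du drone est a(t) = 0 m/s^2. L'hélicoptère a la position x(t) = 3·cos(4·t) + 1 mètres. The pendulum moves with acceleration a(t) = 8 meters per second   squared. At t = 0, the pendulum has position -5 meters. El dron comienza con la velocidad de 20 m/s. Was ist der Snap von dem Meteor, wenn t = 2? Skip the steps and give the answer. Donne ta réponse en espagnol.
s(2) = 0.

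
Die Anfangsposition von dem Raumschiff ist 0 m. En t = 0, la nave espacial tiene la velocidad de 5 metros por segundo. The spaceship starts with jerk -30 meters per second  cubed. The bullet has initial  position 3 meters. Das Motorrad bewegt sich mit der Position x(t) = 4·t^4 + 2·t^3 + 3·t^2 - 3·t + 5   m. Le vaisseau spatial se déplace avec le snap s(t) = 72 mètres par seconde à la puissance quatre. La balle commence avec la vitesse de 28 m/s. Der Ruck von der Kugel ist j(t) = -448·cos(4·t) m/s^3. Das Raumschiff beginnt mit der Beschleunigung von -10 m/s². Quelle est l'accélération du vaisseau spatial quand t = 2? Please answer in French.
En partant du snap s(t) = 72, nous prenons 2 primitives. En prenant ∫s(t)dt et en appliquant j(0) = -30, nous trouvons j(t) = 72·t - 30. La primitive du jerk est l'accélération. En utilisant a(0) = -10, nous obtenons a(t) = 36·t^2 - 30·t - 10. En utilisant a(t) = 36·t^2 - 30·t - 10 et en substituant t = 2, nous trouvons a = 74.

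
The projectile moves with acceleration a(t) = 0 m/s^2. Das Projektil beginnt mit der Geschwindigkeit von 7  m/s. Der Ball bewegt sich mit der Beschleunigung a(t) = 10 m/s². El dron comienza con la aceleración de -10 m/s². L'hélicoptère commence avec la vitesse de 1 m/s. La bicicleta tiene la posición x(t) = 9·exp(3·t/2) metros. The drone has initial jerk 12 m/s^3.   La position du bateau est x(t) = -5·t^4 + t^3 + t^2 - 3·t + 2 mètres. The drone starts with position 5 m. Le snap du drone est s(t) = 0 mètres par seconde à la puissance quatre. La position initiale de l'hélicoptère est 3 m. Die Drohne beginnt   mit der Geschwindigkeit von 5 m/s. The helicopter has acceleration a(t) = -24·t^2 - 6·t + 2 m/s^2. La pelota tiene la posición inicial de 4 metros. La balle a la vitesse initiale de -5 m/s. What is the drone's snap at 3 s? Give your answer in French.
De l'équation du snap s(t) = 0, nous substituons t = 3 pour obtenir s = 0.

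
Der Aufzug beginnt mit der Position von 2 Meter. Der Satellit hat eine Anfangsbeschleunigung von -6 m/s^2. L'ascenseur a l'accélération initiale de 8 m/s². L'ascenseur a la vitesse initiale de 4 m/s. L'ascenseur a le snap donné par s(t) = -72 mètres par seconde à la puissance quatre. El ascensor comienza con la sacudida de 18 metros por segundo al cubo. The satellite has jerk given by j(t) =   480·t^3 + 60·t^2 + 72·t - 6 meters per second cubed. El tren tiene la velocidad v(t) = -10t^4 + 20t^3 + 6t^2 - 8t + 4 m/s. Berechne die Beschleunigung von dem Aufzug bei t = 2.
Ausgehend von dem Snap s(t) = -72, nehmen wir 2 Integrale. Mit ∫s(t)dt und Anwendung von j(0) = 18, finden wir j(t) = 18 - 72·t. Das Integral von dem Ruck ist die Beschleunigung. Mit a(0) = 8 erhalten wir a(t) = -36·t^2 + 18·t + 8. Aus der Gleichung für die Beschleunigung a(t) = -36·t^2 + 18·t + 8, setzen wir t = 2 ein und erhalten a = -100.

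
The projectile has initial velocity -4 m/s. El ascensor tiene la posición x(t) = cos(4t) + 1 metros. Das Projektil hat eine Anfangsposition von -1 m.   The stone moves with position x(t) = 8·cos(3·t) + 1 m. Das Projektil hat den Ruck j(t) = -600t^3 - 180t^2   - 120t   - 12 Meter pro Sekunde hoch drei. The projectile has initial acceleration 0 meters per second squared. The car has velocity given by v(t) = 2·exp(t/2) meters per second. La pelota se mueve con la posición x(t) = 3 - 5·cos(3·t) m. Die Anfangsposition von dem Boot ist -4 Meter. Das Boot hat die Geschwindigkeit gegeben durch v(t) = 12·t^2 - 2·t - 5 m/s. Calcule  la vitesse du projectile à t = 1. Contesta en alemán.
Um dies zu lösen, müssen wir 2 Integrale unserer Gleichung für den Ruck j(t) = -600·t^3 - 180·t^2 - 120·t - 12 finden. Mit ∫j(t)dt und Anwendung von a(0) = 0, finden wir a(t) = 6·t·(-25·t^3 - 10·t^2 - 10·t - 2). Mit ∫a(t)dt und Anwendung von v(0) = -4, finden wir v(t) = -30·t^5 - 15·t^4 - 20·t^3 - 6·t^2 - 4. Mit v(t) = -30·t^5 - 15·t^4 - 20·t^3 - 6·t^2 - 4 und Einsetzen von t = 1, finden wir v = -75.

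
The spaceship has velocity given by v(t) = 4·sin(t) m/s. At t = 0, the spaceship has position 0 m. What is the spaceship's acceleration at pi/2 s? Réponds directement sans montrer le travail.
a(pi/2) = 0.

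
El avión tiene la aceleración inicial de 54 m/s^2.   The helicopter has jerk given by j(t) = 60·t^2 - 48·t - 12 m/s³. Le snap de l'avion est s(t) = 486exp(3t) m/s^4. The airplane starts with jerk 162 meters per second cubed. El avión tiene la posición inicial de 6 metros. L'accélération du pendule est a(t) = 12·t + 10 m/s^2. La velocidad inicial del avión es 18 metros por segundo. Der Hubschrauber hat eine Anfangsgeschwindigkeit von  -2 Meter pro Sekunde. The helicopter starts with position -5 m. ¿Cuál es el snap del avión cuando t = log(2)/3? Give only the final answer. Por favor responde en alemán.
s(log(2)/3) = 972.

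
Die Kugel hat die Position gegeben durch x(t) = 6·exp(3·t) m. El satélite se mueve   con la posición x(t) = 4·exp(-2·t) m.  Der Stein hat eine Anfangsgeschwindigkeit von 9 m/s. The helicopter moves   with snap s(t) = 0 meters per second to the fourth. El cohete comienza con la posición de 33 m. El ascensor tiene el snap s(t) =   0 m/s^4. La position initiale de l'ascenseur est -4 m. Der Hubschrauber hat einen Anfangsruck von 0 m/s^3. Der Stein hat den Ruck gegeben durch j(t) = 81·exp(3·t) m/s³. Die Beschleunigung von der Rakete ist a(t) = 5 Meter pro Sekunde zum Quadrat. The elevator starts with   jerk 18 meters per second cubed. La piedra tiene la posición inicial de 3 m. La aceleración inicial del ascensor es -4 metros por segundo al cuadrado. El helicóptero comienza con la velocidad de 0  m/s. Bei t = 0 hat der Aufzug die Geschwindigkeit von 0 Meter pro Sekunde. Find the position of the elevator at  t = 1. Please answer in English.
To solve this, we need to take 4 integrals of our snap equation s(t) = 0. Integrating snap and using the initial condition j(0) = 18, we get j(t) = 18. Taking ∫j(t)dt and applying a(0) = -4, we find a(t) = 18·t - 4. Finding the antiderivative of a(t) and using v(0) = 0: v(t) = t·(9·t - 4). Integrating velocity and using the initial condition x(0) = -4, we get x(t) = 3·t^3 - 2·t^2 - 4. From the given position equation x(t) = 3·t^3 - 2·t^2 - 4, we substitute t = 1 to get x = -3.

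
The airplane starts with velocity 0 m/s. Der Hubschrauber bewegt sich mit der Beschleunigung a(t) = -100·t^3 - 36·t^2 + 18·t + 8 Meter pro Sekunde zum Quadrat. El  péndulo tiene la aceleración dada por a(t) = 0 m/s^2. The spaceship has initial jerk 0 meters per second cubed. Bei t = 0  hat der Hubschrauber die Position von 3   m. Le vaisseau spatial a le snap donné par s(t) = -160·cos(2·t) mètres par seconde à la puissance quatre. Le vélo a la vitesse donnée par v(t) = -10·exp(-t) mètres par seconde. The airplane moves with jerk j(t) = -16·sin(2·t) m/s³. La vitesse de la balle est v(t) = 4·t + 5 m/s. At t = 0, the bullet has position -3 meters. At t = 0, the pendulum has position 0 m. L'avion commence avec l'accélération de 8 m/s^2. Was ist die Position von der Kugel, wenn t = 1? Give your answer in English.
We must find the antiderivative of our velocity equation v(t) = 4·t + 5 1 time. Taking ∫v(t)dt and applying x(0) = -3, we find x(t) = 2·t^2 + 5·t - 3. We have position x(t) = 2·t^2 + 5·t - 3. Substituting t = 1: x(1) = 4.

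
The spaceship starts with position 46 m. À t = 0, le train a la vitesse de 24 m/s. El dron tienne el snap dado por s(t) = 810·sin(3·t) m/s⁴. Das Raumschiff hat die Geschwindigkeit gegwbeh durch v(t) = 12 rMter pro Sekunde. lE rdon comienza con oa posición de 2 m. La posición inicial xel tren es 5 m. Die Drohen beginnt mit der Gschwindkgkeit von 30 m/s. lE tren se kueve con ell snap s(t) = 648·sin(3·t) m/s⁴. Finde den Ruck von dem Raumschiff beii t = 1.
Wir müssen unsere Gleichung für die Geschwindigkeit v(t) = 12 2-mal ableiten. Mit d/dt von v(t) finden wir a(t) = 0. Mit d/dt von a(t) finden wir j(t) = 0. Mit j(t) = 0 und Einsetzen von t = 1, finden wir j = 0.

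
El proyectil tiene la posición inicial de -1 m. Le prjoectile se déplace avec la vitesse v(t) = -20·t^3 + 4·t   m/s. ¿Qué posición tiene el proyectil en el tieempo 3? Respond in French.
Nous devons intégrer notre équation de la vitesse v(t) = -20·t^3 + 4·t 1 fois. La primitive de la vitesse est la position. En utilisant x(0) = -1, nous obtenons x(t) = -5·t^4 + 2·t^2 - 1. De l'équation de la position x(t) = -5·t^4 + 2·t^2 - 1, nous substituons t = 3 pour obtenir x = -388.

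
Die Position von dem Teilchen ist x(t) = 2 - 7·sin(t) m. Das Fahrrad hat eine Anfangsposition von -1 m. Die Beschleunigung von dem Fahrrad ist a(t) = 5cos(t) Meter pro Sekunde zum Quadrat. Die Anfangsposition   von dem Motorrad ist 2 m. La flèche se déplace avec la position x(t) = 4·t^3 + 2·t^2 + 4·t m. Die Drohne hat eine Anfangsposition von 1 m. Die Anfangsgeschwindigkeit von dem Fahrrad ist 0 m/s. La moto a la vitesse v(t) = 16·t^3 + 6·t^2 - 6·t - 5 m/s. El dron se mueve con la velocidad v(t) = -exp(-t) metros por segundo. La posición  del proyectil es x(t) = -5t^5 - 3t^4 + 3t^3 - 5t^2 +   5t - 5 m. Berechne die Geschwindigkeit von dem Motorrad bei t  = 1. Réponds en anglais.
From the given velocity equation v(t) = 16·t^3 + 6·t^2 - 6·t - 5, we substitute t = 1 to get v = 11.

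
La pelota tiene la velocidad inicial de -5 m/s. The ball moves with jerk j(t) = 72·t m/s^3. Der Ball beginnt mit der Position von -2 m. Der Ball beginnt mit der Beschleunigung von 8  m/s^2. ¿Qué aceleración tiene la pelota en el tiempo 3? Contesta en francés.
En partant du jerk j(t) = 72·t, nous prenons 1 primitive. En intégrant le jerk et en utilisant la condition initiale a(0) = 8, nous obtenons a(t) = 36·t^2 + 8. En utilisant a(t) = 36·t^2 + 8 et en substituant t = 3, nous trouvons a = 332.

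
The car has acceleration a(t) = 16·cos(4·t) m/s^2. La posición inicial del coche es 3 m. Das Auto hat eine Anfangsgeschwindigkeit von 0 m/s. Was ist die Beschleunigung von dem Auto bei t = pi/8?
Mit a(t) = 16·cos(4·t) und Einsetzen von t = pi/8, finden wir a = 0.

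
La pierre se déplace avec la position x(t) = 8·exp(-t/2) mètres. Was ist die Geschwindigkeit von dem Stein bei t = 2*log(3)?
Wir müssen unsere Gleichung für die Position x(t) = 8·exp(-t/2) 1-mal ableiten. Mit d/dt von x(t) finden wir v(t) = -4·exp(-t/2). Aus der Gleichung für die Geschwindigkeit v(t) = -4·exp(-t/2), setzen wir t = 2*log(3) ein und erhalten v = -4/3.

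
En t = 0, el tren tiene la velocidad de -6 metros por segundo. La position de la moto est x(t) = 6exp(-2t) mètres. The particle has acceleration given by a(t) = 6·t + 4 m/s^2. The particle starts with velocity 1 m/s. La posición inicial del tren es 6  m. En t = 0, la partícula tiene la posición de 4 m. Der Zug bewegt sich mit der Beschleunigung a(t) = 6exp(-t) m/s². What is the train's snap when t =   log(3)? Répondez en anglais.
Starting from acceleration a(t) = 6·exp(-t), we take 2 derivatives. Differentiating acceleration, we get jerk: j(t) = -6·exp(-t). Taking d/dt of j(t), we find s(t) = 6·exp(-t). We have snap s(t) = 6·exp(-t). Substituting t = log(3): s(log(3)) = 2.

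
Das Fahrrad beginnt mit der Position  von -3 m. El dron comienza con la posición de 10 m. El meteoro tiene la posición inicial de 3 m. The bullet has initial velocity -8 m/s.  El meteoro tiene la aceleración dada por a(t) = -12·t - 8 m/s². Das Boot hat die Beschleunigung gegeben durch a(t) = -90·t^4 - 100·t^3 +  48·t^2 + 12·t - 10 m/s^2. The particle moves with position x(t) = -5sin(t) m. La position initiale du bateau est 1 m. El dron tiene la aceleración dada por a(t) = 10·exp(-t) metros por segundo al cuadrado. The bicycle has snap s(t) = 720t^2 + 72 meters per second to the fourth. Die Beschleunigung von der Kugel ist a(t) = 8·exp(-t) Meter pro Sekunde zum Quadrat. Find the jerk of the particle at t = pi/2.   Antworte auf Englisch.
To solve this, we need to take 3 derivatives of our position equation x(t) = -5·sin(t). The derivative of position gives velocity: v(t) = -5·cos(t). The derivative of velocity gives acceleration: a(t) = 5·sin(t). Taking d/dt of a(t), we find j(t) = 5·cos(t). Using j(t) = 5·cos(t) and substituting t = pi/2, we find j = 0.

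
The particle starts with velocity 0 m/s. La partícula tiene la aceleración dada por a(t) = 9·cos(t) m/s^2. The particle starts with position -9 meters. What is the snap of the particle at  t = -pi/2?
Starting from acceleration a(t) = 9·cos(t), we take 2 derivatives. Taking d/dt of a(t), we find j(t) = -9·sin(t). The derivative of jerk gives snap: s(t) = -9·cos(t). We have snap s(t) = -9·cos(t). Substituting t = -pi/2: s(-pi/2) = 0.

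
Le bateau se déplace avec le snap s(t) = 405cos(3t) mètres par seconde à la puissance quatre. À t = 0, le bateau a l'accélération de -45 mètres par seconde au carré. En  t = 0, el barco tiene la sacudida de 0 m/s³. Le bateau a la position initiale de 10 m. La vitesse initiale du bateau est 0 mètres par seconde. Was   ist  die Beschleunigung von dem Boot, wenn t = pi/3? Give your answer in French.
Nous devons trouver l'intégrale de notre équation du snap s(t) = 405·cos(3·t) 2 fois. En intégrant le snap et en utilisant la condition initiale j(0) = 0, nous obtenons j(t) = 135·sin(3·t). L'intégrale du jerk, avec a(0) = -45, donne l'accélération: a(t) = -45·cos(3·t). De l'équation de l'accélération a(t) = -45·cos(3·t), nous substituons t = pi/3 pour obtenir a = 45.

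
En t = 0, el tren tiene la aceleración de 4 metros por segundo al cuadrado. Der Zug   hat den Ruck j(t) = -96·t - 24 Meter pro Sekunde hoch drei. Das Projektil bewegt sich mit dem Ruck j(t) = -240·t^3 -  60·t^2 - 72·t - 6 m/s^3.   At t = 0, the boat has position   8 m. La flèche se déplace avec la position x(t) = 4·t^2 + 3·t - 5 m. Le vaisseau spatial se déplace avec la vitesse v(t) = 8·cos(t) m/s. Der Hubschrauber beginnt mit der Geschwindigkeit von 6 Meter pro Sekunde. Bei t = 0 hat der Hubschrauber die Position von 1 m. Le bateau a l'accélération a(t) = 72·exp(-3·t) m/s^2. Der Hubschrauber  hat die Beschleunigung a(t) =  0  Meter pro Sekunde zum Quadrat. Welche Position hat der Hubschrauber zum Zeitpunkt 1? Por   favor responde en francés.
En partant de l'accélération a(t) = 0, nous prenons 2 intégrales. En intégrant l'accélération et en utilisant la condition initiale v(0) = 6, nous obtenons v(t) = 6. En intégrant la vitesse et en utilisant la condition initiale x(0) = 1, nous obtenons x(t) = 6·t + 1. En utilisant x(t) = 6·t + 1 et en substituant t = 1, nous trouvons x = 7.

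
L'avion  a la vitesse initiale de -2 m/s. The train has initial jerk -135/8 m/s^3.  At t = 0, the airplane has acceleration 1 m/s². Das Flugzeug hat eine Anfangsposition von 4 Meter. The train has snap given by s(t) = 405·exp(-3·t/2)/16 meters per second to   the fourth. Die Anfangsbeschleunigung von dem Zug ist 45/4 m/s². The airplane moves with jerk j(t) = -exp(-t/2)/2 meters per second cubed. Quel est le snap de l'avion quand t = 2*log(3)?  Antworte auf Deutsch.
Wir müssen unsere Gleichung für den Ruck j(t) = -exp(-t/2)/2 1-mal ableiten. Mit d/dt von j(t) finden wir s(t) = exp(-t/2)/4. Aus der Gleichung für den Snap s(t) = exp(-t/2)/4, setzen wir t = 2*log(3) ein und erhalten s = 1/12.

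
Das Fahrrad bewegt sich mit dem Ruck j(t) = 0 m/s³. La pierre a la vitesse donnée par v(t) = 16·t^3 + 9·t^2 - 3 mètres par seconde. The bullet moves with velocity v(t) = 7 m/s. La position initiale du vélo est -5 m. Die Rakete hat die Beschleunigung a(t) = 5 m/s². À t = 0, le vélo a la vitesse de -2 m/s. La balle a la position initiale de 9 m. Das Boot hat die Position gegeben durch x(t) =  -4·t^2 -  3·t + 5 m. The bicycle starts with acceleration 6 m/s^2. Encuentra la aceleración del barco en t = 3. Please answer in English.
To solve this, we need to take 2 derivatives of our position equation x(t) = -4·t^2 - 3·t + 5. The derivative of position gives velocity: v(t) = -8·t - 3. Differentiating velocity, we get acceleration: a(t) = -8. We have acceleration a(t) = -8. Substituting t = 3: a(3) = -8.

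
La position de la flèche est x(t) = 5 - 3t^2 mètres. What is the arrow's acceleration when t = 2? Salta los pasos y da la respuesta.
a(2) = -6.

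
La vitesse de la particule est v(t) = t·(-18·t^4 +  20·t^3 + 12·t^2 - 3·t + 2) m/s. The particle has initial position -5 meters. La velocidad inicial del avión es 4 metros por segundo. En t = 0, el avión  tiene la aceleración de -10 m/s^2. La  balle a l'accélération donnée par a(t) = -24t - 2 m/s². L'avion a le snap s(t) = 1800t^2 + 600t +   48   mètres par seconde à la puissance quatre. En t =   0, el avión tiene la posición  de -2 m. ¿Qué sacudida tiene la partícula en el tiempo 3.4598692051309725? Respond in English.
To solve this, we need to take 2 derivatives of our velocity equation v(t) = t·(-18·t^4 + 20·t^3 + 12·t^2 - 3·t + 2). The derivative of velocity gives acceleration: a(t) = -18·t^4 + 20·t^3 + 12·t^2 + t·(-72·t^3 + 60·t^2 + 24·t - 3) - 3·t + 2. Differentiating acceleration, we get jerk: j(t) = -144·t^3 + 120·t^2 + t·(-216·t^2 + 120·t + 24) + 48·t - 6. From the given jerk equation j(t) = -144·t^3 + 120·t^2 + t·(-216·t^2 + 120·t + 24) + 48·t - 6, we substitute t = 3.4598692051309725 to get j = -11794.0565714067.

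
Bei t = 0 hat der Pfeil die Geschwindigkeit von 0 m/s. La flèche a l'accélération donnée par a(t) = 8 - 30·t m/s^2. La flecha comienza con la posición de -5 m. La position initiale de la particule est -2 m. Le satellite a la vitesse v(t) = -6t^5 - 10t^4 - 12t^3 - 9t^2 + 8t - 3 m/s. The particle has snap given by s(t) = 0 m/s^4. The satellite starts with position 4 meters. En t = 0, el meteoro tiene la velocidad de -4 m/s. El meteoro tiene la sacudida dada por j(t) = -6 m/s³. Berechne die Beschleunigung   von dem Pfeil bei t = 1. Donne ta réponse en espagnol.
Usando a(t) = 8 - 30·t y sustituyendo t = 1, encontramos a = -22.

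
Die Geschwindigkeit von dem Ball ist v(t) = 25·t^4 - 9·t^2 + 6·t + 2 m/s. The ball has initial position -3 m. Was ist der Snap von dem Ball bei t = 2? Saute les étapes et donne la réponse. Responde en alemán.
Der Snap bei t = 2 ist s = 1200.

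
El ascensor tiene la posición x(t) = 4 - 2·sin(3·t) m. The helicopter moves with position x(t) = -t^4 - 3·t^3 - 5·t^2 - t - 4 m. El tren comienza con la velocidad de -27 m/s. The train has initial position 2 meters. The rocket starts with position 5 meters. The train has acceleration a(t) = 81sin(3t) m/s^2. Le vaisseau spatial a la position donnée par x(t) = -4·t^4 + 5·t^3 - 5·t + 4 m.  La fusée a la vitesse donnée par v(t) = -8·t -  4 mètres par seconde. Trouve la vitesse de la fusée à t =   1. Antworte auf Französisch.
En utilisant v(t) = -8·t - 4 et en substituant t = 1, nous trouvons v = -12.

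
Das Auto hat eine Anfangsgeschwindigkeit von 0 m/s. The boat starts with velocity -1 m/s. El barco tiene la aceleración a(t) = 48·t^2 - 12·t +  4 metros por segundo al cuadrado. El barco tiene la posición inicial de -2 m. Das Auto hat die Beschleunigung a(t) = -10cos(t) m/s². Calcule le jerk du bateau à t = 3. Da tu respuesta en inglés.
We must differentiate our acceleration equation a(t) = 48·t^2 - 12·t + 4 1 time. The derivative of acceleration gives jerk: j(t) = 96·t - 12. We have jerk j(t) = 96·t - 12. Substituting t = 3: j(3) = 276.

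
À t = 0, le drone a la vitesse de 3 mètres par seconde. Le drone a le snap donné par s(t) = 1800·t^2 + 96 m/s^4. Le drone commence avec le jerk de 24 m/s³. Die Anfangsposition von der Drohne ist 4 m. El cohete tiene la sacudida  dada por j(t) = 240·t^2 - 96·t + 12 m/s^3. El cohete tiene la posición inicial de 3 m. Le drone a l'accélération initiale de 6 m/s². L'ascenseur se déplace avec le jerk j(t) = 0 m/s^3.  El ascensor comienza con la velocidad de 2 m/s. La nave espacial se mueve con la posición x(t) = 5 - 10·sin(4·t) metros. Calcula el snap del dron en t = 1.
De la ecuación del snap s(t) = 1800·t^2 + 96, sustituimos t = 1 para obtener s = 1896.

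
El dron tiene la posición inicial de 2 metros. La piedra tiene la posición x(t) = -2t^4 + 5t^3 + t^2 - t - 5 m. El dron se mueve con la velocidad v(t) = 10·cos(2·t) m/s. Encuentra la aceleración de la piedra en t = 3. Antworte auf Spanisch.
Partiendo de la posición x(t) = -2·t^4 + 5·t^3 + t^2 - t - 5, tomamos 2 derivadas. Derivando la posición, obtenemos la velocidad: v(t) = -8·t^3 + 15·t^2 + 2·t - 1. La derivada de la velocidad da la aceleración: a(t) = -24·t^2 + 30·t + 2. Usando a(t) = -24·t^2 + 30·t + 2 y sustituyendo t = 3, encontramos a = -124.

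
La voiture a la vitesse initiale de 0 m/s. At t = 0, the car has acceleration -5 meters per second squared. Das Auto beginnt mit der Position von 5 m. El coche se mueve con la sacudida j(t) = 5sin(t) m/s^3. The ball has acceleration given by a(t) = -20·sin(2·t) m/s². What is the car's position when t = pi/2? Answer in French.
Pour résoudre ceci, nous devons prendre 3 primitives de notre équation du jerk j(t) = 5·sin(t). La primitive du jerk, avec a(0) = -5, donne l'accélération: a(t) = -5·cos(t). En prenant ∫a(t)dt et en appliquant v(0) = 0, nous trouvons v(t) = -5·sin(t). L'intégrale de la vitesse est la position. En utilisant x(0) = 5, nous obtenons x(t) = 5·cos(t). Nous avons la position x(t) = 5·cos(t). En substituant t = pi/2: x(pi/2) = 0.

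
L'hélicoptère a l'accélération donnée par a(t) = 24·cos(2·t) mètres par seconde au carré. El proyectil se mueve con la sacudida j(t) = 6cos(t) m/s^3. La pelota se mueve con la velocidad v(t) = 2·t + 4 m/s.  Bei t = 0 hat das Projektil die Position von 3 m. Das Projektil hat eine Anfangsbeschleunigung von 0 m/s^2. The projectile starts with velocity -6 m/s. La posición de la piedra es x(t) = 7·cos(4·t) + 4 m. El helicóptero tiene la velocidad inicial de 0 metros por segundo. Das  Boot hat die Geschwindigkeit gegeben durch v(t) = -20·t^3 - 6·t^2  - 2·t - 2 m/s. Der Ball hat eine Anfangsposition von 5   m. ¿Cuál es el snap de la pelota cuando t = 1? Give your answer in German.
Um dies zu lösen, müssen wir 3 Ableitungen unserer Gleichung für die Geschwindigkeit v(t) = 2·t + 4 nehmen. Mit d/dt von v(t) finden wir a(t) = 2. Mit d/dt von a(t) finden wir j(t) = 0. Durch Ableiten von dem Ruck erhalten wir den Snap: s(t) = 0. Wir haben den Snap s(t) = 0. Durch Einsetzen von t = 1: s(1) = 0.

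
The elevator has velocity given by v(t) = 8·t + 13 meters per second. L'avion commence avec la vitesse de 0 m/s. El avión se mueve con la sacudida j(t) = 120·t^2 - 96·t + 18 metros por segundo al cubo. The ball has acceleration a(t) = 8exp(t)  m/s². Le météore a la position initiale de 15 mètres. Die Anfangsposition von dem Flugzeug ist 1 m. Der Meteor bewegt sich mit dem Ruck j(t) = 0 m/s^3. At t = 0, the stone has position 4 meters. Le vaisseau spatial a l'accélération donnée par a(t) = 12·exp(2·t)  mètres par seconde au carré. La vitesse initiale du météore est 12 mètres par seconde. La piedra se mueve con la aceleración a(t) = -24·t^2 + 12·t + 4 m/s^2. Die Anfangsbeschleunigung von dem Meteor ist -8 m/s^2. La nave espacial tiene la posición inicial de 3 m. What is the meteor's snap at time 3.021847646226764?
To solve this, we need to take 1 derivative of our jerk equation j(t) = 0. The derivative of jerk gives snap: s(t) = 0. Using s(t) = 0 and substituting t = 3.021847646226764, we find s = 0.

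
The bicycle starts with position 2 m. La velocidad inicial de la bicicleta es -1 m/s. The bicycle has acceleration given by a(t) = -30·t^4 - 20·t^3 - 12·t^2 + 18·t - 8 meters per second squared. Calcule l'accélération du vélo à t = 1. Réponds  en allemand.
Mit a(t) = -30·t^4 - 20·t^3 - 12·t^2 + 18·t - 8 und Einsetzen von t = 1, finden wir a = -52.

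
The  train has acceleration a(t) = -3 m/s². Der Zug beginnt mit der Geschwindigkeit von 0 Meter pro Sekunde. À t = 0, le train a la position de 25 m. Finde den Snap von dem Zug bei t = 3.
Ausgehend von der Beschleunigung a(t) = -3, nehmen wir 2 Ableitungen. Durch Ableiten von der Beschleunigung erhalten wir den Ruck: j(t) = 0. Die Ableitung von dem Ruck ergibt den Snap: s(t) = 0. Aus der Gleichung für den Snap s(t) = 0, setzen wir t = 3 ein und erhalten s = 0.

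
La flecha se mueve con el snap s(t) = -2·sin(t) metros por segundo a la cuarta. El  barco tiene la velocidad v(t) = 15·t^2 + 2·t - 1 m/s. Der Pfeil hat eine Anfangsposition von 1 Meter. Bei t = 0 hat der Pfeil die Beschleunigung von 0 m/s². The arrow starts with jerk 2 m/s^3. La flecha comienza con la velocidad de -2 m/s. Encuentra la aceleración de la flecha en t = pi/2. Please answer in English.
We must find the integral of our snap equation s(t) = -2·sin(t) 2 times. The integral of snap is jerk. Using j(0) = 2, we get j(t) = 2·cos(t). The antiderivative of jerk is acceleration. Using a(0) = 0, we get a(t) = 2·sin(t). We have acceleration a(t) = 2·sin(t). Substituting t = pi/2: a(pi/2) = 2.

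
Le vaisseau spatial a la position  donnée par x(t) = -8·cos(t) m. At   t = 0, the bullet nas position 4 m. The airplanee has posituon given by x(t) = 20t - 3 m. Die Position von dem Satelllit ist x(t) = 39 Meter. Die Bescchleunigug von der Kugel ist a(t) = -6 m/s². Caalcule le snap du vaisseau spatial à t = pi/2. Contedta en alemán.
Ausgehend von der Position x(t) = -8·cos(t), nehmen wir 4 Ableitungen. Mit d/dt von x(t) finden wir v(t) = 8·sin(t). Durch Ableiten von der Geschwindigkeit erhalten wir die Beschleunigung: a(t) = 8·cos(t). Durch Ableiten von der Beschleunigung erhalten wir den Ruck: j(t) = -8·sin(t). Durch Ableiten von dem Ruck erhalten wir den Snap: s(t) = -8·cos(t). Wir haben den Snap s(t) = -8·cos(t). Durch Einsetzen von t = pi/2: s(pi/2) = 0.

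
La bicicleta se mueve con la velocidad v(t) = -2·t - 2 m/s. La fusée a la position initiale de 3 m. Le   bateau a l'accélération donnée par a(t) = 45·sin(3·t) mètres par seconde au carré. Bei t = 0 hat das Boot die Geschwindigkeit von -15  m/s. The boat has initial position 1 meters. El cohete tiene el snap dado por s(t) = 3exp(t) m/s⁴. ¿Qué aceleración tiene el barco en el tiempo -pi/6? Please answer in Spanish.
De la ecuación de la aceleración a(t) = 45·sin(3·t), sustituimos t = -pi/6 para obtener a = -45.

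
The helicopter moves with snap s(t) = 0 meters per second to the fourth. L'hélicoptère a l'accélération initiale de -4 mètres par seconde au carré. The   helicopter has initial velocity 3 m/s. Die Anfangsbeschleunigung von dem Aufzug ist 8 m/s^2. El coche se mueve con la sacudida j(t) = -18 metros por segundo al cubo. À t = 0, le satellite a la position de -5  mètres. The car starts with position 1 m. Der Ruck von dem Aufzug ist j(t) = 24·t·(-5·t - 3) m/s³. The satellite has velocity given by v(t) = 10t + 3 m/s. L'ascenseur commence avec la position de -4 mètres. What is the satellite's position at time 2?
To find the answer, we compute 1 integral of v(t) = 10·t + 3. Integrating velocity and using the initial condition x(0) = -5, we get x(t) = 5·t^2 + 3·t - 5. We have position x(t) = 5·t^2 + 3·t - 5. Substituting t = 2: x(2) = 21.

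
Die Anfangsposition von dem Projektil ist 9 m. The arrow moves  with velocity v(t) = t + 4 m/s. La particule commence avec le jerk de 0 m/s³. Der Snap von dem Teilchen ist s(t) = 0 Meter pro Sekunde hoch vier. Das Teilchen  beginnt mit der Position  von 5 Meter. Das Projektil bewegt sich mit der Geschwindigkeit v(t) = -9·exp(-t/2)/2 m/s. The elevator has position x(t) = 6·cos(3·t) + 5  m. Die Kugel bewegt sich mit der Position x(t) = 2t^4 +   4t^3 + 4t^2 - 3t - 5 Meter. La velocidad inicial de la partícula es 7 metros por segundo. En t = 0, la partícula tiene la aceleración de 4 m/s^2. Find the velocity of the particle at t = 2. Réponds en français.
Pour résoudre ceci, nous devons prendre 3 intégrales de notre équation du snap s(t) = 0. La primitive du snap est le jerk. En utilisant j(0) = 0, nous obtenons j(t) = 0. En intégrant le jerk et en utilisant la condition initiale a(0) = 4, nous obtenons a(t) = 4. En intégrant l'accélération et en utilisant la condition initiale v(0) = 7, nous obtenons v(t) = 4·t + 7. Nous avons la vitesse v(t) = 4·t + 7. En substituant t = 2: v(2) = 15.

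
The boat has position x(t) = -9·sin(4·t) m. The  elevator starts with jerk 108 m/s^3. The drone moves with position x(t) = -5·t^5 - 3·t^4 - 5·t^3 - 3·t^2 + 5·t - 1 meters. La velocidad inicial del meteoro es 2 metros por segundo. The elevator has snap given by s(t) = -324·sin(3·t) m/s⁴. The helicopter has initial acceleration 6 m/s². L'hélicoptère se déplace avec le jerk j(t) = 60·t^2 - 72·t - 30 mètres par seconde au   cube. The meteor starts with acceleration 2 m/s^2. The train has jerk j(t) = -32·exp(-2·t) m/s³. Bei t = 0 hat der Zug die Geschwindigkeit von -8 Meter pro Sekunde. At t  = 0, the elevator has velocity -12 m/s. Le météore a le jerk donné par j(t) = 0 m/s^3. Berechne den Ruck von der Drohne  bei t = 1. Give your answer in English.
Starting from position x(t) = -5·t^5 - 3·t^4 - 5·t^3 - 3·t^2 + 5·t - 1, we take 3 derivatives. Differentiating position, we get velocity: v(t) = -25·t^4 - 12·t^3 - 15·t^2 - 6·t + 5. Taking d/dt of v(t), we find a(t) = -100·t^3 - 36·t^2 - 30·t - 6. The derivative of acceleration gives jerk: j(t) = -300·t^2 - 72·t - 30. We have jerk j(t) = -300·t^2 - 72·t - 30. Substituting t = 1: j(1) = -402.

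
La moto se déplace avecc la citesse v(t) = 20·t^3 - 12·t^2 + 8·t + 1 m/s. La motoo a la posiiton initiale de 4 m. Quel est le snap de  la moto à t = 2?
Pour résoudre ceci, nous devons prendre 3 dérivées de notre équation de la vitesse v(t) = 20·t^3 - 12·t^2 + 8·t + 1. La dérivée de la vitesse donne l'accélération: a(t) = 60·t^2 - 24·t + 8. En dérivant l'accélération, nous obtenons le jerk: j(t) = 120·t - 24. En prenant d/dt de j(t), nous trouvons s(t) = 120. De l'équation du snap s(t) = 120, nous substituons t = 2 pour obtenir s = 120.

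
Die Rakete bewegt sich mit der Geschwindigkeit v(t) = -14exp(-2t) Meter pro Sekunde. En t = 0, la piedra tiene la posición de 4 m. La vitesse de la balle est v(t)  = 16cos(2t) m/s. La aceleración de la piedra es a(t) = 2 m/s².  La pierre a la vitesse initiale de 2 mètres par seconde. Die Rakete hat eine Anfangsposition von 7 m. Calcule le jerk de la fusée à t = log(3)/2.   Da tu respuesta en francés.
En partant de la vitesse v(t) = -14·exp(-2·t), nous prenons 2 dérivées. En dérivant la vitesse, nous obtenons l'accélération: a(t) = 28·exp(-2·t). En prenant d/dt de a(t), nous trouvons j(t) = -56·exp(-2·t). Nous avons le jerk j(t) = -56·exp(-2·t). En substituant t = log(3)/2: j(log(3)/2) = -56/3.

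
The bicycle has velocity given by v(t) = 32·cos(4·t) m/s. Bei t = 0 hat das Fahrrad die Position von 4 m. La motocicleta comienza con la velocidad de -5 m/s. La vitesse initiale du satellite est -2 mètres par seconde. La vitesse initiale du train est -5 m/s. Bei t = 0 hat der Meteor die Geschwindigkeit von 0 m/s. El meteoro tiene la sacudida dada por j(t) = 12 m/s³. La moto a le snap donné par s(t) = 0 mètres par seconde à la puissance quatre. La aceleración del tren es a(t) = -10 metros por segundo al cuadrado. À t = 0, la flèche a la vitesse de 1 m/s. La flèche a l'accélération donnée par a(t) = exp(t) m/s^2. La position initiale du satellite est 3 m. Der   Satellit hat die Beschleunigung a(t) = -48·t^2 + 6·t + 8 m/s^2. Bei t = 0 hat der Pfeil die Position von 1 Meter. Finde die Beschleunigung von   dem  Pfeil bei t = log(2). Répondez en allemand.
Aus der Gleichung für die Beschleunigung a(t) = exp(t), setzen wir t = log(2) ein und erhalten a = 2.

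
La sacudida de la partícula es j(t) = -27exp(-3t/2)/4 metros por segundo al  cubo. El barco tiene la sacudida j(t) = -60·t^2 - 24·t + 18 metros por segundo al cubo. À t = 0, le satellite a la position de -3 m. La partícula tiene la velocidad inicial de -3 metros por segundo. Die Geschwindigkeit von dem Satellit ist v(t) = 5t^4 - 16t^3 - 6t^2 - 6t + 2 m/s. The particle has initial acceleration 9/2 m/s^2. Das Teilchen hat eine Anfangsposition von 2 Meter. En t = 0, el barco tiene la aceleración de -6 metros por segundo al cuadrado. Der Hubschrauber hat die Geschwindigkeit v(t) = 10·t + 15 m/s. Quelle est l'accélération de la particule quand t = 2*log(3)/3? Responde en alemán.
Um dies zu lösen, müssen wir 1 Integral unserer Gleichung für den Ruck j(t) = -27·exp(-3·t/2)/4 finden. Durch Integration von dem Ruck und Verwendung der Anfangsbedingung a(0) = 9/2, erhalten wir a(t) = 9·exp(-3·t/2)/2. Aus der Gleichung für die Beschleunigung a(t) = 9·exp(-3·t/2)/2, setzen wir t = 2*log(3)/3 ein und erhalten a = 3/2.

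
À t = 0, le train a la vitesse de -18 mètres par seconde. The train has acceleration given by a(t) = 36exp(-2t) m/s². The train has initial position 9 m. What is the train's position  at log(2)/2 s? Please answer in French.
Pour résoudre ceci, nous devons prendre 2 primitives de notre équation de l'accélération a(t) = 36·exp(-2·t). La primitive de l'accélération, avec v(0) = -18, donne la vitesse: v(t) = -18·exp(-2·t). L'intégrale de la vitesse est la position. En utilisant x(0) = 9, nous obtenons x(t) = 9·exp(-2·t). Nous avons la position x(t) = 9·exp(-2·t). En substituant t = log(2)/2: x(log(2)/2) = 9/2.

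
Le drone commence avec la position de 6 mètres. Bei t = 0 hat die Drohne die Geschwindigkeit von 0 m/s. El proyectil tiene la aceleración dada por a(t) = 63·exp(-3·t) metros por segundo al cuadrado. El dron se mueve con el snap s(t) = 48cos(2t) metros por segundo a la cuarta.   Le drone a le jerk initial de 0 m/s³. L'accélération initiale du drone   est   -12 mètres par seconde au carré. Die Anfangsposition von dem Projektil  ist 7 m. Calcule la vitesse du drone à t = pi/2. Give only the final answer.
La réponse est 0.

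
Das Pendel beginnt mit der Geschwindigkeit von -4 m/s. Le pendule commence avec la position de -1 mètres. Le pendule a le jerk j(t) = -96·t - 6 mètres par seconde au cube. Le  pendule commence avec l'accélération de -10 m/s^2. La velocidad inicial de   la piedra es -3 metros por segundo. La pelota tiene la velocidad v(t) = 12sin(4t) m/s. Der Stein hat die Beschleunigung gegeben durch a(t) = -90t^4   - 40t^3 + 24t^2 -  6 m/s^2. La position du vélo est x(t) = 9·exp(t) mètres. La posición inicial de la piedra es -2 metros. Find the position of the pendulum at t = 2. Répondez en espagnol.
Necesitamos integrar nuestra ecuación de la sacudida j(t) = -96·t - 6 3 veces. La integral de la sacudida, con a(0) = -10, da la aceleración: a(t) = -48·t^2 - 6·t - 10. La antiderivada de la aceleración, con v(0) = -4, da la velocidad: v(t) = -16·t^3 - 3·t^2 - 10·t - 4. La antiderivada de la velocidad es la posición. Usando x(0) = -1, obtenemos x(t) = -4·t^4 - t^3 - 5·t^2 - 4·t - 1. De la ecuación de la posición x(t) = -4·t^4 - t^3 - 5·t^2 - 4·t - 1, sustituimos t = 2 para obtener x = -101.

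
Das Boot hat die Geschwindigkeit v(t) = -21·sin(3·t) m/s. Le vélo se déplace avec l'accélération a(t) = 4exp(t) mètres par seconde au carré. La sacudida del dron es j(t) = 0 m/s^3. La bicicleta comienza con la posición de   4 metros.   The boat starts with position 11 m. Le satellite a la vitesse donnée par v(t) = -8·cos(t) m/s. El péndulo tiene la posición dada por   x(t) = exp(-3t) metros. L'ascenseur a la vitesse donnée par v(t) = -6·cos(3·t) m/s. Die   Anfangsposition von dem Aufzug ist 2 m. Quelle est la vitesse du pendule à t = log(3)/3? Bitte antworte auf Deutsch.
Ausgehend von der Position x(t) = exp(-3·t), nehmen wir 1 Ableitung. Durch Ableiten von der Position erhalten wir die Geschwindigkeit: v(t) = -3·exp(-3·t). Mit v(t) = -3·exp(-3·t) und Einsetzen von t = log(3)/3, finden wir v = -1.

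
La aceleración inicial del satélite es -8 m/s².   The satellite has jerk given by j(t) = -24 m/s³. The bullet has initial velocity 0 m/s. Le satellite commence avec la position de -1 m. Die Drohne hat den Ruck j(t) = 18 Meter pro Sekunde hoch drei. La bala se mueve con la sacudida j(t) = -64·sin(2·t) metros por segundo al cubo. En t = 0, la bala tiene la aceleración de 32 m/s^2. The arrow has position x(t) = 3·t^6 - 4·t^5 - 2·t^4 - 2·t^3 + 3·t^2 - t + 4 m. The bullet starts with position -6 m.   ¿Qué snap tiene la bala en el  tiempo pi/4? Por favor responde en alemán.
Wir müssen unsere Gleichung für den Ruck j(t) = -64·sin(2·t) 1-mal ableiten. Die Ableitung von dem Ruck ergibt den Snap: s(t) = -128·cos(2·t). Aus der Gleichung für den Snap s(t) = -128·cos(2·t), setzen wir t = pi/4 ein und erhalten s = 0.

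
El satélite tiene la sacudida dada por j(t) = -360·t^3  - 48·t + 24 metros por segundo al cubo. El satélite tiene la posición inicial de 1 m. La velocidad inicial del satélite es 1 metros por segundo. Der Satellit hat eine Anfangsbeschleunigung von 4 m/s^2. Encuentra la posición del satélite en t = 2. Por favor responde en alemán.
Ausgehend von dem Ruck j(t) = -360·t^3 - 48·t + 24, nehmen wir 3 Stammfunktionen. Durch Integration von dem Ruck und Verwendung der Anfangsbedingung a(0) = 4, erhalten wir a(t) = -90·t^4 - 24·t^2 + 24·t + 4. Mit ∫a(t)dt und Anwendung von v(0) = 1, finden wir v(t) = -18·t^5 - 8·t^3 + 12·t^2 + 4·t + 1. Durch Integration von der Geschwindigkeit und Verwendung der Anfangsbedingung x(0) = 1, erhalten wir x(t) = -3·t^6 - 2·t^4 + 4·t^3 + 2·t^2 + t + 1. Mit x(t) = -3·t^6 - 2·t^4 + 4·t^3 + 2·t^2 + t + 1 und Einsetzen von t = 2, finden wir x = -181.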